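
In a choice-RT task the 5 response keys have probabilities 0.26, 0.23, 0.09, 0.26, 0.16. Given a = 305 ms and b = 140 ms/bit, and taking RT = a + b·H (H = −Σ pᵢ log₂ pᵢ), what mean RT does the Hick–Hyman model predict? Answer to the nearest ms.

618 ms

Entropy contributions −pᵢ log₂ pᵢ: 0.5053, 0.4877, 0.3127, 0.5053, 0.4230; sum H = 2.2339 bits.
RT = a + bH = 305 + 140·2.2339 = 617.75 ms.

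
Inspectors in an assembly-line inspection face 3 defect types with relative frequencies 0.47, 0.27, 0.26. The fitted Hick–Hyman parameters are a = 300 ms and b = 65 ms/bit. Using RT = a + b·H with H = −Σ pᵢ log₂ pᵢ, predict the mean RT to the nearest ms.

399 ms

H = 0.47·log₂(1/0.47) + 0.27·log₂(1/0.27) + 0.26·log₂(1/0.26) = 1.5273 bits.
RT = 300 + 65 × 1.5273 = 399.27 ms.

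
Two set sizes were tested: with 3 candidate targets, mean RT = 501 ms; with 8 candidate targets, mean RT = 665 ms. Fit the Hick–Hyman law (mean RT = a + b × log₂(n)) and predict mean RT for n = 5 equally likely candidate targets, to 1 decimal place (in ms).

Fit slope and intercept:
  b = (665 − 501) / (log₂ 8 − log₂ 3) = 164 / (3 − 1.5850) = 115.898 ms/bit
  a = 501 − 115.898 × 1.5850 = 317.306 ms
Then RT(5) = 317.306 + 115.898 × log₂ 5 = 317.306 + 115.898 × 2.3219 ≈ 586.413 ms.

586.4 ms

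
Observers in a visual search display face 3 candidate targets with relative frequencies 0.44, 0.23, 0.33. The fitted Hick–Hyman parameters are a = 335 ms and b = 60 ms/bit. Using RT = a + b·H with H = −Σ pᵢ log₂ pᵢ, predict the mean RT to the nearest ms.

H = 0.44·log₂(1/0.44) + 0.23·log₂(1/0.23) + 0.33·log₂(1/0.33) = 1.5366 bits.
RT = 335 + 60 × 1.5366 = 427.20 ms.

427 ms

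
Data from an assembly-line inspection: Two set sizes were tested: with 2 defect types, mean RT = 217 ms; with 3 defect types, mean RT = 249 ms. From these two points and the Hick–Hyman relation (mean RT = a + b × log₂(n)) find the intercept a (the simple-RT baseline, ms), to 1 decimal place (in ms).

Slope: b = (249 − 217) / (log₂ 3 − log₂ 2) = 32/0.5850 = 54.704 ms/bit.
Intercept: a = 217 − 54.704·log₂(2) = 162.296 ms.

162.3 ms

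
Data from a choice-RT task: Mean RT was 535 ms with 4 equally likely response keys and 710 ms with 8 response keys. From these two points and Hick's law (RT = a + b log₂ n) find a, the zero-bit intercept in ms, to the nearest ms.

185 ms

b = (RT₂ − RT₁)/(log₂ n₂ − log₂ n₁) = (710 − 535)/(3 − 2) = 175 ms/bit.
Intercept: a = 535 − 175·log₂(4) = 185.000 ms.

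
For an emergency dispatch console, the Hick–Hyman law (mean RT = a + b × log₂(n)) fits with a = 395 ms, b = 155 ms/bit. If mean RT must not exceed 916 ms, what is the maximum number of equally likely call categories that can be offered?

Information budget: (916 − 395)/155 = 3.3613 bits, so n ≤ 2^3.3613 = 10.277 → at most 10.

10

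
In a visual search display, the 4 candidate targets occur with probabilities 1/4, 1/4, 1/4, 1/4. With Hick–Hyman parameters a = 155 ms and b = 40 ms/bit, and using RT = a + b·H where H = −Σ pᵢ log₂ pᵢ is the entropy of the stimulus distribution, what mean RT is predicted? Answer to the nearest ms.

235 ms

H = −Σ pᵢ log₂ pᵢ = 0.25·2 + 0.25·2 + 0.25·2 + 0.25·2 = 2.000 bits.
RT = 155 + 40 × 2.000 = 235.00 ms.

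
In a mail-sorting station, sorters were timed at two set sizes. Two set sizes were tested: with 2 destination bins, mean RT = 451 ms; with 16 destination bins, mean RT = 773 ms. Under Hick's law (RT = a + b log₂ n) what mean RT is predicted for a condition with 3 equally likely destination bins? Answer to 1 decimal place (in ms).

513.8 ms

Solve the two-equation system in a and b:
  b = (773 − 451) / (log₂ 16 − log₂ 2) = 322 / (4 − 1) = 107.333 ms/bit
  a = 451 − 107.333 × 1 = 343.667 ms
Then RT(3) = 343.667 + 107.333 × log₂ 3 = 343.667 + 107.333 × 1.5850 ≈ 513.786 ms.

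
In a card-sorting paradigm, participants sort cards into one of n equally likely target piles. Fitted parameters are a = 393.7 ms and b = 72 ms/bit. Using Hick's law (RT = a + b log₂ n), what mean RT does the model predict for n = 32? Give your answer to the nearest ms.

754 ms

log₂(32) = 5 bits, so RT = 393.7 + 72 × 5 ≈ 753.700 ms.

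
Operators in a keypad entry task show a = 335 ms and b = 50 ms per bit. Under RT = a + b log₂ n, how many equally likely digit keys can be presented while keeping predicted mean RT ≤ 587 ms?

Set 335 + 50·log₂ n ≤ 587 → log₂ n ≤ (587 − 335)/50 = 5.0400.
So n ≤ 2^5.0400 = 32.900; the largest integer n is 32.

32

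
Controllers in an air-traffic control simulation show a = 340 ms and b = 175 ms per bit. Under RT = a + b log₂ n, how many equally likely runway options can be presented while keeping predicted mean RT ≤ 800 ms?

Set 340 + 175·log₂ n ≤ 800 → log₂ n ≤ (800 − 340)/175 = 2.6286.
So n ≤ 2^2.6286 = 6.184; the largest integer n is 6.

6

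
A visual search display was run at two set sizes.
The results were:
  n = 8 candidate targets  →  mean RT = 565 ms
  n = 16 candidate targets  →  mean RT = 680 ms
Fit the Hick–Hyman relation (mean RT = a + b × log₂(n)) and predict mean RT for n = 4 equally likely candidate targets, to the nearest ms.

Solve the two-equation system in a and b:
  b = (680 − 565) / (log₂ 16 − log₂ 8) = 115 / (4 − 3) = 115 ms/bit
  a = 565 − 115 × 3 = 220 ms
Then RT(4) = 220 + 115 × log₂ 4 = 220 + 115 × 2 ≈ 450.000 ms.

450 ms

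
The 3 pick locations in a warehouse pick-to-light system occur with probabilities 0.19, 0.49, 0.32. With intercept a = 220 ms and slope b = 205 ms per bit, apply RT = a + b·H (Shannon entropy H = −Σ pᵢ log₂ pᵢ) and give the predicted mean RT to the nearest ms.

Entropy contributions −pᵢ log₂ pᵢ: 0.4552, 0.5043, 0.5260; sum H = 1.4855 bits.
RT = a + bH = 220 + 205·1.4855 = 524.54 ms.

525 ms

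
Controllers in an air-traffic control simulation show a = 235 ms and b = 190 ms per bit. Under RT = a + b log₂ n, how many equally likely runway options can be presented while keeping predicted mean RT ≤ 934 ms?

Information budget: (934 − 235)/190 = 3.6789 bits, so n ≤ 2^3.6789 = 12.808 → at most 12.

12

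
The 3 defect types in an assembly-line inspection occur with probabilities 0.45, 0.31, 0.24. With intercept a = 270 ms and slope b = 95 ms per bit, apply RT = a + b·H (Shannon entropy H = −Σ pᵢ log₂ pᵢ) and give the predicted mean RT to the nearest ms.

416 ms

Entropy contributions −pᵢ log₂ pᵢ: 0.5184, 0.5238, 0.4941; sum H = 1.5363 bits.
RT = a + bH = 270 + 95·1.5363 = 415.95 ms.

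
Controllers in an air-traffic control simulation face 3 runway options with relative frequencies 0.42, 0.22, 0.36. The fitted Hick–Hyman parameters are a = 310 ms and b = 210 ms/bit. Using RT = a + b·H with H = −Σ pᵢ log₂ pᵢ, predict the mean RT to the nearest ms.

Entropy contributions −pᵢ log₂ pᵢ: 0.5256, 0.4806, 0.5306; sum H = 1.5368 bits.
RT = a + bH = 310 + 210·1.5368 = 632.74 ms.

633 ms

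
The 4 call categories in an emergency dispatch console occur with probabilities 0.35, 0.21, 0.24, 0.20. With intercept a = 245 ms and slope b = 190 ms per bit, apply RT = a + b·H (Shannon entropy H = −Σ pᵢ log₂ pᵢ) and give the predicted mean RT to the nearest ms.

618 ms

H = 0.35·log₂(1/0.35) + 0.21·log₂(1/0.21) + 0.24·log₂(1/0.24) + 0.20·log₂(1/0.20) = 1.9614 bits.
RT = 245 + 190 × 1.9614 = 617.67 ms.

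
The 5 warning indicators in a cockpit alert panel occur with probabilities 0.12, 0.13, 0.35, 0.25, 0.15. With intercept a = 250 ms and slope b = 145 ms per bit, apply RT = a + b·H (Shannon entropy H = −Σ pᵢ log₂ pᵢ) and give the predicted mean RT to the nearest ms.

568 ms

Entropy contributions −pᵢ log₂ pᵢ: 0.3671, 0.3826, 0.5301, 0.5000, 0.4105; sum H = 2.1904 bits.
RT = a + bH = 250 + 145·2.1904 = 567.60 ms.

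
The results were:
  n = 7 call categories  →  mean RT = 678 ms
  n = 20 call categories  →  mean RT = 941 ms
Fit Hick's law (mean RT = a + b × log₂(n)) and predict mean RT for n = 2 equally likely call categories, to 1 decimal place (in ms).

RT is linear in log₂ n, so two points fix the line:
  b = (941 − 678) / (log₂ 20 − log₂ 7) = 263 / (4.3219 − 2.8074) = 173.646 ms/bit
  a = 678 − 173.646 × 2.8074 = 190.513 ms
Then RT(2) = 190.513 + 173.646 × log₂ 2 = 190.513 + 173.646 × 1 ≈ 364.160 ms.

364.2 ms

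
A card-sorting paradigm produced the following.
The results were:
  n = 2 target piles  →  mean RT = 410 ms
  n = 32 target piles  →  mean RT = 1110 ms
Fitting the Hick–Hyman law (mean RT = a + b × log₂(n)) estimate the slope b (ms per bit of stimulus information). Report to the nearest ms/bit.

175 ms/bit

b = (RT₂ − RT₁)/(log₂ n₂ − log₂ n₁) = (1110 − 410)/(5 − 1) = 175 ms/bit.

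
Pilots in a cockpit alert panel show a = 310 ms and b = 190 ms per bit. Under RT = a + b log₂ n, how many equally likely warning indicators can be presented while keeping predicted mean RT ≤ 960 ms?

10

Set 310 + 190·log₂ n ≤ 960 → log₂ n ≤ (960 − 310)/190 = 3.4211.
So n ≤ 2^3.4211 = 10.711; the largest integer n is 10.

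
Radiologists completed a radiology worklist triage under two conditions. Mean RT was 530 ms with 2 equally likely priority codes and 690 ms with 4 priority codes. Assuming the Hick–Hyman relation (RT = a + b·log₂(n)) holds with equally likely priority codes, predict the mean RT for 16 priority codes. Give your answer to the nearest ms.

1010 ms

With log₂ n on the abscissa the relation is linear; from the two conditions:
  b = (690 − 530) / (log₂ 4 − log₂ 2) = 160 / (2 − 1) = 160 ms/bit
  a = 530 − 160 × 1 = 370 ms
Then RT(16) = 370 + 160 × log₂ 16 = 370 + 160 × 4 ≈ 1010.000 ms.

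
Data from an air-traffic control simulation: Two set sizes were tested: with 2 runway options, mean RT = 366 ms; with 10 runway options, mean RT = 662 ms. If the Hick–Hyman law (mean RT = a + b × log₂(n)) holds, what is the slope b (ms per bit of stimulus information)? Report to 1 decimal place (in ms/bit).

b = (RT₂ − RT₁)/(log₂ n₂ − log₂ n₁) = (662 − 366)/(3.3219 − 1) = 127.480 ms/bit.

127.5 ms/bit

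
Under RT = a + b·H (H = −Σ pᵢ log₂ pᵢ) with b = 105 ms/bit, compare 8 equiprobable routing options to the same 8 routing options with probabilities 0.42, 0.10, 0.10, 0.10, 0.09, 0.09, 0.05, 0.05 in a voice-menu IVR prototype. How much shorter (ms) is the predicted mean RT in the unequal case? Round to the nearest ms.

44 ms

The RT saving is b·ΔH. Equiprobable H₀ = log₂(8) = 3.0000 bits; with the given probabilities H = 2.5797 bits.
b·(H₀ − H) = 105 × (3.0000 − 2.5797) = 44.13 ms.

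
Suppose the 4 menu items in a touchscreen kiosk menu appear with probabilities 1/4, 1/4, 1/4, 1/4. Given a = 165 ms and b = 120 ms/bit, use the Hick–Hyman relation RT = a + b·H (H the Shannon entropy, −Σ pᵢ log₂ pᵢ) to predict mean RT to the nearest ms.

405 ms

H = −Σ pᵢ log₂ pᵢ = 0.25·2 + 0.25·2 + 0.25·2 + 0.25·2 = 2.000 bits.
RT = 165 + 120 × 2.000 = 405.00 ms.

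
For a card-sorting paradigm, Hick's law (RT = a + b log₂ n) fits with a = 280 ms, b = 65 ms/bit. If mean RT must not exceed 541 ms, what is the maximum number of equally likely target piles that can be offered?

Set 280 + 65·log₂ n ≤ 541 → log₂ n ≤ (541 − 280)/65 = 4.0154.
So n ≤ 2^4.0154 = 16.172; the largest integer n is 16.

16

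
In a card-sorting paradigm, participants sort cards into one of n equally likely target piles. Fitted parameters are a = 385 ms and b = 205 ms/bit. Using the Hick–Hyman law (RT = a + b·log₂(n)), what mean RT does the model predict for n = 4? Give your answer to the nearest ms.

log₂(4) = 2 bits, so RT = 385 + 205 × 2 ≈ 795.000 ms.

795 ms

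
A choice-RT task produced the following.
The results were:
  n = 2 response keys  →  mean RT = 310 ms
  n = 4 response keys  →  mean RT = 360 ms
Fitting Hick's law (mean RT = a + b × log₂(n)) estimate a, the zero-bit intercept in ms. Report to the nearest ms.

260 ms

b = (RT₂ − RT₁)/(log₂ n₂ − log₂ n₁) = (360 − 310)/(2 − 1) = 50 ms/bit.
Intercept: a = 310 − 50·log₂(2) = 260.000 ms.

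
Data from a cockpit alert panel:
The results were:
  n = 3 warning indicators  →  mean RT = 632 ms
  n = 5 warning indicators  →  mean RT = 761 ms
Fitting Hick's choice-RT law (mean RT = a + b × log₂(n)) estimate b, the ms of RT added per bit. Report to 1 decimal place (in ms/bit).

Slope: b = (761 − 632) / (log₂ 5 − log₂ 3) = 129/0.7370 = 175.042 ms/bit.

175.0 ms/bit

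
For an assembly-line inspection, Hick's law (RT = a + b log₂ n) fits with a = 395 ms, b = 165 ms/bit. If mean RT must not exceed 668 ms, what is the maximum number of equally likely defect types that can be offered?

3

Set 395 + 165·log₂ n ≤ 668 → log₂ n ≤ (668 − 395)/165 = 1.6545.
So n ≤ 2^1.6545 = 3.148; the largest integer n is 3.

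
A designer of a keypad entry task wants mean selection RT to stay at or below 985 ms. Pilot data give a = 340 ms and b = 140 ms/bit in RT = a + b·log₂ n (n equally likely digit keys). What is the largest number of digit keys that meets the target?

24

140·log₂ n ≤ 985 − 340 = 645, giving log₂ n ≤ 4.6071 and n ≤ 24.372. The largest whole number is 24.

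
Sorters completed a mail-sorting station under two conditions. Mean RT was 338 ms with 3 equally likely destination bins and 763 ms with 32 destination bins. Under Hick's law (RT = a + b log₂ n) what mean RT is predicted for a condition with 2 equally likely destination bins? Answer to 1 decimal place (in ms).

With log₂ n on the abscissa the relation is linear; from the two conditions:
  b = (763 − 338) / (log₂ 32 − log₂ 3) = 425 / (5 − 1.5850) = 124.450 ms/bit
  a = 338 − 124.450 × 1.5850 = 140.752 ms
Then RT(2) = 140.752 + 124.450 × log₂ 2 = 140.752 + 124.450 × 1 ≈ 265.202 ms.

265.2 ms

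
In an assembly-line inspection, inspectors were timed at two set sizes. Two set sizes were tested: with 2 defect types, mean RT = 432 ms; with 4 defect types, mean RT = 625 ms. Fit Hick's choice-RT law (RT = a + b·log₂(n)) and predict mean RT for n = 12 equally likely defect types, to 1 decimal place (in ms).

Solve the two-equation system in a and b:
  b = (625 − 432) / (log₂ 4 − log₂ 2) = 193 / (2 − 1) = 193.000 ms/bit
  a = 432 − 193.000 × 1 = 239.000 ms
Then RT(12) = 239.000 + 193.000 × log₂ 12 = 239.000 + 193.000 × 3.5850 ≈ 930.898 ms.

930.9 ms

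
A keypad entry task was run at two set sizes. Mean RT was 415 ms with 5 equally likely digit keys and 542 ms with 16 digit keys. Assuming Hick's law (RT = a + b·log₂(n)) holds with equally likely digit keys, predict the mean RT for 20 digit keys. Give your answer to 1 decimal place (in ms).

566.4 ms

With log₂ n on the abscissa the relation is linear; from the two conditions:
  b = (542 − 415) / (log₂ 16 − log₂ 5) = 127 / (4 − 2.3219) = 75.682 ms/bit
  a = 415 − 75.682 × 2.3219 = 239.272 ms
Then RT(20) = 239.272 + 75.682 × log₂ 20 = 239.272 + 75.682 × 4.3219 ≈ 566.364 ms.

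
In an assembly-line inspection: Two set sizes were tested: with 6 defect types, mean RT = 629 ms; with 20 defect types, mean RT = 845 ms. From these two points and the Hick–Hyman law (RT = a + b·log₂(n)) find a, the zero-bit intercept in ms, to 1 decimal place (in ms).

307.5 ms

Slope: b = (845 − 629) / (log₂ 20 − log₂ 6) = 216/1.7370 = 124.355 ms/bit.
a = RT₁ − b·log₂ n₁ = 629 − 124.355 × 2.5850 = 307.548 ms.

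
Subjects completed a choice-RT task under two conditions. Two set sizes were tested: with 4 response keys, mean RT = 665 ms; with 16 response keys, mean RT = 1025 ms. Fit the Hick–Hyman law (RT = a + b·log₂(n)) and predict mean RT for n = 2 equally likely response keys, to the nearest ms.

485 ms

Solve the two-equation system in a and b:
  b = (1025 − 665) / (log₂ 16 − log₂ 4) = 360 / (4 − 2) = 180 ms/bit
  a = 665 − 180 × 2 = 305 ms
Then RT(2) = 305 + 180 × log₂ 2 = 305 + 180 × 1 ≈ 485.000 ms.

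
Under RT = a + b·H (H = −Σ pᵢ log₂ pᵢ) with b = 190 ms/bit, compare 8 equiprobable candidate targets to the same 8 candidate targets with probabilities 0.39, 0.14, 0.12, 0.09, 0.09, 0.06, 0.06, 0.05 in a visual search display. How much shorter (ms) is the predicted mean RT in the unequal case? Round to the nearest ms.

The RT saving is b·ΔH. Equiprobable H₀ = log₂(8) = 3.0000 bits; with the given probabilities H = 2.6224 bits.
b·(H₀ − H) = 190 × (3.0000 − 2.6224) = 71.74 ms.

72 ms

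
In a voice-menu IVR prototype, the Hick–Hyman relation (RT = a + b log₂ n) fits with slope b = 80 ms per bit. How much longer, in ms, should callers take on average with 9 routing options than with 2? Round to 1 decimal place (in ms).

173.6 ms

Only the slope matters, since a is common to both: ΔRT = b·log₂(n₂/n₁).
log₂(9) − log₂(2) = 3.1699 − 1 = 2.1699.
ΔRT = 80 × 2.1699 = 173.594 ms.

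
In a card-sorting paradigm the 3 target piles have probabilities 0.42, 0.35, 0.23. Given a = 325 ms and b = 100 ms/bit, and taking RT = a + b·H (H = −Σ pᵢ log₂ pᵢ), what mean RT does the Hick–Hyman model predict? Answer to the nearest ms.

479 ms

H = 0.42·log₂(1/0.42) + 0.35·log₂(1/0.35) + 0.23·log₂(1/0.23) = 1.5434 bits.
RT = 325 + 100 × 1.5434 = 479.34 ms.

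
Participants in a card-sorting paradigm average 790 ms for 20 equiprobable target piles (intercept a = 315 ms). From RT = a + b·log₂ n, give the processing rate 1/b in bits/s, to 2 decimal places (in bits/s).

9.10 bits/s

b = (790 − 315)/log₂ 20 = 475/4.3219 = 109.905 ms per bit = 0.10990 s/bit; the reciprocal is 9.099 bits/s.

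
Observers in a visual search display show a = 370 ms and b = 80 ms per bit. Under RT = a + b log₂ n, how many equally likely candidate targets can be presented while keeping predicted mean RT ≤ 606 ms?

80·log₂ n ≤ 606 − 370 = 236, giving log₂ n ≤ 2.9500 and n ≤ 7.727. The largest whole number is 7.

7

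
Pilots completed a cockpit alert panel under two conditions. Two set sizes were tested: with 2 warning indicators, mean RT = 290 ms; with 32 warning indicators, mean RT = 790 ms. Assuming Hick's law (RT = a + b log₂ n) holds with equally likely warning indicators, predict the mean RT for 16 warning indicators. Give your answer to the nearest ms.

665 ms

RT is linear in log₂ n, so two points fix the line:
  b = (790 − 290) / (log₂ 32 − log₂ 2) = 500 / (5 − 1) = 125 ms/bit
  a = 290 − 125 × 1 = 165 ms
Then RT(16) = 165 + 125 × log₂ 16 = 165 + 125 × 4 ≈ 665.000 ms.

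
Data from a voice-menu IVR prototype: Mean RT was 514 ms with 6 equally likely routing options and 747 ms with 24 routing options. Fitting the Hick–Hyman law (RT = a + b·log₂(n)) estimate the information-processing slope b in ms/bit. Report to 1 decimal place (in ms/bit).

The slope on a log₂ axis is (747 − 514) / (4.5850 − 2.5850) = 116.500 ms/bit.

116.5 ms/bit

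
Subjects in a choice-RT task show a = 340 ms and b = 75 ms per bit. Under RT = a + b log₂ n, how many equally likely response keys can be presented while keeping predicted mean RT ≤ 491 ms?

Set 340 + 75·log₂ n ≤ 491 → log₂ n ≤ (491 − 340)/75 = 2.0133.
So n ≤ 2^2.0133 = 4.037; the largest integer n is 4.

4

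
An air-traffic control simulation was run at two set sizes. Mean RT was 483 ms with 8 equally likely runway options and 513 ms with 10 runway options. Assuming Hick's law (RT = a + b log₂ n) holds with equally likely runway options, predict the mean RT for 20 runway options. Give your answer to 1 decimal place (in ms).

With log₂ n on the abscissa the relation is linear; from the two conditions:
  b = (513 − 483) / (log₂ 10 − log₂ 8) = 30 / (3.3219 − 3) = 93.189 ms/bit
  a = 483 − 93.189 × 3 = 203.434 ms
Then RT(20) = 203.434 + 93.189 × log₂ 20 = 203.434 + 93.189 × 4.3219 ≈ 606.189 ms.

606.2 ms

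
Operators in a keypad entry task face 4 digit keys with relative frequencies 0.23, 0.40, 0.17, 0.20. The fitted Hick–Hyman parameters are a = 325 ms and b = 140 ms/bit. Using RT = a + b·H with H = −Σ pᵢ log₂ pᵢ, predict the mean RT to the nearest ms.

H = 0.23·log₂(1/0.23) + 0.40·log₂(1/0.40) + 0.17·log₂(1/0.17) + 0.20·log₂(1/0.20) = 1.9154 bits.
RT = 325 + 140 × 1.9154 = 593.16 ms.

593 ms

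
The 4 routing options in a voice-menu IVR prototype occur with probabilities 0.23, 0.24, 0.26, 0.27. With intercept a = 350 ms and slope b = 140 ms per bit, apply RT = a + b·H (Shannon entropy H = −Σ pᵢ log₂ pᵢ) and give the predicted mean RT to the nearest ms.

630 ms

Entropy contributions −pᵢ log₂ pᵢ: 0.4877, 0.4941, 0.5053, 0.5100; sum H = 1.9971 bits.
RT = a + bH = 350 + 140·1.9971 = 629.60 ms.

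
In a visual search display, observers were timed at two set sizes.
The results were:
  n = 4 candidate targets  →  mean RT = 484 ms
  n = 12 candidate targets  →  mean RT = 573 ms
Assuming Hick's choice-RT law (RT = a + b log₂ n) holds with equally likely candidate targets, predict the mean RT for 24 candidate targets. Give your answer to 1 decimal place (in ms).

629.2 ms

RT is linear in log₂ n, so two points fix the line:
  b = (573 − 484) / (log₂ 12 − log₂ 4) = 89 / (3.5850 − 2) = 56.153 ms/bit
  a = 484 − 56.153 × 2 = 371.695 ms
Then RT(24) = 371.695 + 56.153 × log₂ 24 = 371.695 + 56.153 × 4.5850 ≈ 629.153 ms.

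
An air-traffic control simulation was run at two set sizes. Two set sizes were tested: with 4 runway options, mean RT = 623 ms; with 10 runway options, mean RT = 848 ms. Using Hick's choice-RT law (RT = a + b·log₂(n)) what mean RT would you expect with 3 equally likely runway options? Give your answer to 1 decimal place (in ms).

552.4 ms

Fit slope and intercept:
  b = (848 − 623) / (log₂ 10 − log₂ 4) = 225 / (3.3219 − 2) = 170.206 ms/bit
  a = 623 − 170.206 × 2 = 282.588 ms
Then RT(3) = 282.588 + 170.206 × log₂ 3 = 282.588 + 170.206 × 1.5850 ≈ 552.358 ms.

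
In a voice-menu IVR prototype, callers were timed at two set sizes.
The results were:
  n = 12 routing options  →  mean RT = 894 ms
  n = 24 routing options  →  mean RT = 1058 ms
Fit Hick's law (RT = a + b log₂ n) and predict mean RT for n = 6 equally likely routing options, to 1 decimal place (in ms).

RT is linear in log₂ n, so two points fix the line:
  b = (1058 − 894) / (log₂ 24 − log₂ 12) = 164 / (4.5850 − 3.5850) = 164.000 ms/bit
  a = 894 − 164.000 × 3.5850 = 306.066 ms
Then RT(6) = 306.066 + 164.000 × log₂ 6 = 306.066 + 164.000 × 2.5850 ≈ 730.000 ms.

730.0 ms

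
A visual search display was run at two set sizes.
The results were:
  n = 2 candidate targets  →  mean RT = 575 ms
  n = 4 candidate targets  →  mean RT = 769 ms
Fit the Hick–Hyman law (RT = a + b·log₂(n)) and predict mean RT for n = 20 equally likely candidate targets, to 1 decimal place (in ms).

RT is linear in log₂ n, so two points fix the line:
  b = (769 − 575) / (log₂ 4 − log₂ 2) = 194 / (2 − 1) = 194.000 ms/bit
  a = 575 − 194.000 × 1 = 381.000 ms
Then RT(20) = 381.000 + 194.000 × log₂ 20 = 381.000 + 194.000 × 4.3219 ≈ 1219.454 ms.

1219.5 ms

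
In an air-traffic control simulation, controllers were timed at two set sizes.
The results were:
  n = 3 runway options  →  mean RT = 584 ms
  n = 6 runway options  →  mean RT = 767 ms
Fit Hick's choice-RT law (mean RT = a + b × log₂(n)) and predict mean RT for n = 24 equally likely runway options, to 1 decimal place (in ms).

Fit slope and intercept:
  b = (767 − 584) / (log₂ 6 − log₂ 3) = 183 / (2.5850 − 1.5850) = 183.000 ms/bit
  a = 584 − 183.000 × 1.5850 = 293.952 ms
Then RT(24) = 293.952 + 183.000 × log₂ 24 = 293.952 + 183.000 × 4.5850 ≈ 1133.000 ms.

1133.0 ms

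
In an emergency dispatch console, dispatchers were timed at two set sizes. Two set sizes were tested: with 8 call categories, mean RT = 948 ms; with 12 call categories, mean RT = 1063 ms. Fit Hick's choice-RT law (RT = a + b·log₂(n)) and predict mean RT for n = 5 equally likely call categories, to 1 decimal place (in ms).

Solve the two-equation system in a and b:
  b = (1063 − 948) / (log₂ 12 − log₂ 8) = 115 / (3.5850 − 3) = 196.594 ms/bit
  a = 948 − 196.594 × 3 = 358.219 ms
Then RT(5) = 358.219 + 196.594 × log₂ 5 = 358.219 + 196.594 × 2.3219 ≈ 814.695 ms.

814.7 ms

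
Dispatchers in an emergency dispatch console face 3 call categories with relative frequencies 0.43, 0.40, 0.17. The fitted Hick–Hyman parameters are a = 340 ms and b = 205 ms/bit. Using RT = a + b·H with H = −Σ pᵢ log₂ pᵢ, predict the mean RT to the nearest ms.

Entropy contributions −pᵢ log₂ pᵢ: 0.5236, 0.5288, 0.4346; sum H = 1.4869 bits.
RT = a + bH = 340 + 205·1.4869 = 644.82 ms.

645 ms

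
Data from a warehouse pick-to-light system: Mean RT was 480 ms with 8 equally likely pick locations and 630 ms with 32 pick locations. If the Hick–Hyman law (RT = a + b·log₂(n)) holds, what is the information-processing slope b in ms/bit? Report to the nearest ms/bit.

The slope on a log₂ axis is (630 − 480) / (5 − 3) = 75 ms/bit.

75 ms/bit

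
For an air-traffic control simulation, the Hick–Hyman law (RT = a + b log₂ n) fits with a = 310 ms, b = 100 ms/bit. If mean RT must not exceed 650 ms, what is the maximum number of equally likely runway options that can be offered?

Set 310 + 100·log₂ n ≤ 650 → log₂ n ≤ (650 − 310)/100 = 3.4000.
So n ≤ 2^3.4000 = 10.556; the largest integer n is 10.

10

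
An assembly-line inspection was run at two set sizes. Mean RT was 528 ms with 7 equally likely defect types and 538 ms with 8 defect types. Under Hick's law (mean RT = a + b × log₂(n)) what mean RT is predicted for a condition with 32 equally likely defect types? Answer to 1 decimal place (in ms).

641.8 ms

With log₂ n on the abscissa the relation is linear; from the two conditions:
  b = (538 − 528) / (log₂ 8 − log₂ 7) = 10 / (3 − 2.8074) = 51.909 ms/bit
  a = 528 − 51.909 × 2.8074 = 382.273 ms
Then RT(32) = 382.273 + 51.909 × log₂ 32 = 382.273 + 51.909 × 5 ≈ 641.818 ms.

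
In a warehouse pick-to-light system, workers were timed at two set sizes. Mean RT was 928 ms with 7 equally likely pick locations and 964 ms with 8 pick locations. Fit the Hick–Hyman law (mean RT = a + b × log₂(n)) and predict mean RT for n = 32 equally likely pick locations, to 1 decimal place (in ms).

Fit slope and intercept:
  b = (964 − 928) / (log₂ 8 − log₂ 7) = 36 / (3 − 2.8074) = 186.872 ms/bit
  a = 928 − 186.872 × 2.8074 = 403.384 ms
Then RT(32) = 403.384 + 186.872 × log₂ 32 = 403.384 + 186.872 × 5 ≈ 1337.744 ms.

1337.7 ms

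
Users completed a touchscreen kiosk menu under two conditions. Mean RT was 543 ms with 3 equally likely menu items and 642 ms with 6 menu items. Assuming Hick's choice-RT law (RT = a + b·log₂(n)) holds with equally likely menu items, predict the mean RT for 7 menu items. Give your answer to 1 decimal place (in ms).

RT is linear in log₂ n, so two points fix the line:
  b = (642 − 543) / (log₂ 6 − log₂ 3) = 99 / (2.5850 − 1.5850) = 99.000 ms/bit
  a = 543 − 99.000 × 1.5850 = 386.089 ms
Then RT(7) = 386.089 + 99.000 × log₂ 7 = 386.089 + 99.000 × 2.8074 ≈ 664.017 ms.

664.0 ms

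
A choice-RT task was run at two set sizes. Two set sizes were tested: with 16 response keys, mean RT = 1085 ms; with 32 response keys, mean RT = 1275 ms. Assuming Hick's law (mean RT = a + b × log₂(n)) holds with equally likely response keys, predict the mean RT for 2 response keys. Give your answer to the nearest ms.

515 ms

RT is linear in log₂ n, so two points fix the line:
  b = (1275 − 1085) / (log₂ 32 − log₂ 16) = 190 / (5 − 4) = 190 ms/bit
  a = 1085 − 190 × 4 = 325 ms
Then RT(2) = 325 + 190 × log₂ 2 = 325 + 190 × 1 ≈ 515.000 ms.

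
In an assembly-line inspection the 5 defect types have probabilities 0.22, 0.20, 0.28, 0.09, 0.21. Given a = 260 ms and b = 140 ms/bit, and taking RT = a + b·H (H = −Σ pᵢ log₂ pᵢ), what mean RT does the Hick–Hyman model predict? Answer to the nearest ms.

574 ms

H = 0.22·log₂(1/0.22) + 0.20·log₂(1/0.20) + 0.28·log₂(1/0.28) + 0.09·log₂(1/0.09) + 0.21·log₂(1/0.21) = 2.2447 bits.
RT = 260 + 140 × 2.2447 = 574.25 ms.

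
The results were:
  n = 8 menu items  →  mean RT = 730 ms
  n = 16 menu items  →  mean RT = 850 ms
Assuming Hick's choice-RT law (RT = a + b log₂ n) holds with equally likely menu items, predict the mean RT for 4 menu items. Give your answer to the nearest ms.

610 ms

With log₂ n on the abscissa the relation is linear; from the two conditions:
  b = (850 − 730) / (log₂ 16 − log₂ 8) = 120 / (4 − 3) = 120 ms/bit
  a = 730 − 120 × 3 = 370 ms
Then RT(4) = 370 + 120 × log₂ 4 = 370 + 120 × 2 ≈ 610.000 ms.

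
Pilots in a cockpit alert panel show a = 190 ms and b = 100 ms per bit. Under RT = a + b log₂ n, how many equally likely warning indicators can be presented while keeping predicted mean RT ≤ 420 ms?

4

Set 190 + 100·log₂ n ≤ 420 → log₂ n ≤ (420 − 190)/100 = 2.3000.
So n ≤ 2^2.3000 = 4.925; the largest integer n is 4.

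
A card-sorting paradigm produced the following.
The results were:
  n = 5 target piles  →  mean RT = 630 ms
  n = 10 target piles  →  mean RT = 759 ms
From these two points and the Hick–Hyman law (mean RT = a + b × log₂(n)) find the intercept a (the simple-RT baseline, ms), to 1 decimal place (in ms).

330.5 ms

b = (RT₂ − RT₁)/(log₂ n₂ − log₂ n₁) = (759 − 630)/(3.3219 − 2.3219) = 129.000 ms/bit.
Intercept: a = 630 − 129.000·log₂(5) = 330.471 ms.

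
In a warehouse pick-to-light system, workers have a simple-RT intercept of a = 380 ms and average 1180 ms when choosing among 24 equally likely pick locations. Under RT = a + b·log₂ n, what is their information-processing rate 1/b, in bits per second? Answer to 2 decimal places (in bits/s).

5.73 bits/s

b = (1180 − 380)/log₂ 24 = 800/4.5850 = 174.483 ms per bit = 0.17448 s/bit; the reciprocal is 5.731 bits/s.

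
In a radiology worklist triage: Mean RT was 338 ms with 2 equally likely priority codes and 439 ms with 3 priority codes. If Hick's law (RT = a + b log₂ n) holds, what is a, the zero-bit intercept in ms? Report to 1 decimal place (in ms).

165.3 ms

b = (RT₂ − RT₁)/(log₂ n₂ − log₂ n₁) = (439 − 338)/(1.5850 − 1) = 172.661 ms/bit.
a = RT₁ − b·log₂ n₁ = 338 − 172.661 × 1 = 165.339 ms.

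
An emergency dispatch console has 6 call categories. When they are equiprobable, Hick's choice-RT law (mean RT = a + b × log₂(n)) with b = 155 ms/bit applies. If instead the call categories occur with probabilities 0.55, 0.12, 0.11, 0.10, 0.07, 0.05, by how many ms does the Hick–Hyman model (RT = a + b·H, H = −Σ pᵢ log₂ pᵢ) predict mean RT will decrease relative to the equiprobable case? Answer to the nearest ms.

89 ms

Equiprobable entropy H₀ = log₂ 6 = 2.5850 bits.
Skewed entropy H = −Σ pᵢ log₂ pᵢ = 2.0086 bits.
ΔRT = b·(H₀ − H) = 155 × 0.5764 = 89.34 ms.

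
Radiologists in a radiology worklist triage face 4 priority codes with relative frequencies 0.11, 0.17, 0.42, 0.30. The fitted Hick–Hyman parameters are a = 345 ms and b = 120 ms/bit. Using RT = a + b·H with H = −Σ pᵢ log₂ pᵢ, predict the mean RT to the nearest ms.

565 ms

H = 0.11·log₂(1/0.11) + 0.17·log₂(1/0.17) + 0.42·log₂(1/0.42) + 0.30·log₂(1/0.30) = 1.8316 bits.
RT = 345 + 120 × 1.8316 = 564.79 ms.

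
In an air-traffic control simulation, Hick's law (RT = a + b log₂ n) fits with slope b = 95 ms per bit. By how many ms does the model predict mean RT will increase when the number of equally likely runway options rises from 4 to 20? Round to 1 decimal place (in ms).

ΔRT = (a + b log₂ n₂) − (a + b log₂ n₁) = b·(log₂ n₂ − log₂ n₁).
log₂(20) − log₂(4) = 4.3219 − 2 = 2.3219.
ΔRT = 95 × 2.3219 = 220.583 ms.

220.6 ms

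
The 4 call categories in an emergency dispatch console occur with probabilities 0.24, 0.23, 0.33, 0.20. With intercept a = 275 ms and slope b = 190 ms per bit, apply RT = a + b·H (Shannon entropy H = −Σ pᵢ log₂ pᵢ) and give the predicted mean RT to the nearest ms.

Entropy contributions −pᵢ log₂ pᵢ: 0.4941, 0.4877, 0.5278, 0.4644; sum H = 1.9740 bits.
RT = a + bH = 275 + 190·1.9740 = 650.06 ms.

650 ms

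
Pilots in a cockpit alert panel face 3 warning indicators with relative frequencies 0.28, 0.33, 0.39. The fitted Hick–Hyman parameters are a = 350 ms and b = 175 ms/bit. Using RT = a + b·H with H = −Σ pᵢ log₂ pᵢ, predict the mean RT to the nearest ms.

Entropy contributions −pᵢ log₂ pᵢ: 0.5142, 0.5278, 0.5298; sum H = 1.5718 bits.
RT = a + bH = 350 + 175·1.5718 = 625.07 ms.

625 ms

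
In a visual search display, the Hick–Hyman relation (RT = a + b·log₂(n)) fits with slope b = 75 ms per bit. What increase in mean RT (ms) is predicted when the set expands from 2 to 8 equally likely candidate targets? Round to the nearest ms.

The intercept a cancels: ΔRT = b·(log₂ n₂ − log₂ n₁) = b·log₂(n₂/n₁).
log₂(8) − log₂(2) = log₂(8/2) = log₂(4) = 2.
ΔRT = 75 × 2.0000 = 150.000 ms.

150 ms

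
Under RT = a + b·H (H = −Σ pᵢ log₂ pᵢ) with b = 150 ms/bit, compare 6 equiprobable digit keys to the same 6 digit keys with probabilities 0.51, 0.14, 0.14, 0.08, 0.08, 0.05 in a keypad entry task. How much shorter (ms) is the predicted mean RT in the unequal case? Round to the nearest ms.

Equiprobable entropy H₀ = log₂ 6 = 2.5850 bits.
Skewed entropy H = −Σ pᵢ log₂ pᵢ = 2.0888 bits.
ΔRT = b·(H₀ − H) = 150 × 0.4962 = 74.43 ms.

74 ms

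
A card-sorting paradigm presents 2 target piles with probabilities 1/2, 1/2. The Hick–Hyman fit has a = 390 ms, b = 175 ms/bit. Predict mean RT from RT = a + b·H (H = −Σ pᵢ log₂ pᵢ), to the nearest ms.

H = −Σ pᵢ log₂ pᵢ = 0.5·1 + 0.5·1 = 1.000 bits.
RT = 390 + 175 × 1.000 = 565.00 ms.

565 ms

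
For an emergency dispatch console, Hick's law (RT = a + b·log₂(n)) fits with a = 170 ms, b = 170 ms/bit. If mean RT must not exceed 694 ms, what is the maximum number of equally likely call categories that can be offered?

Set 170 + 170·log₂ n ≤ 694 → log₂ n ≤ (694 − 170)/170 = 3.0824.
So n ≤ 2^3.0824 = 8.470; the largest integer n is 8.

8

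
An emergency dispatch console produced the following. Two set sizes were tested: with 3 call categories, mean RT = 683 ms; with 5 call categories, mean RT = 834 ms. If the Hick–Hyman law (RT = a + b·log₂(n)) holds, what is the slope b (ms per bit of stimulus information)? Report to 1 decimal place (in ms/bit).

204.9 ms/bit

b = (RT₂ − RT₁)/(log₂ n₂ − log₂ n₁) = (834 − 683)/(2.3219 − 1.5850) = 204.894 ms/bit.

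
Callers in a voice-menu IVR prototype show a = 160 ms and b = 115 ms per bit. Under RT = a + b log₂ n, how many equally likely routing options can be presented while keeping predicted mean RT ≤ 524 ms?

8

115·log₂ n ≤ 524 − 160 = 364, giving log₂ n ≤ 3.1652 and n ≤ 8.971. The largest whole number is 8.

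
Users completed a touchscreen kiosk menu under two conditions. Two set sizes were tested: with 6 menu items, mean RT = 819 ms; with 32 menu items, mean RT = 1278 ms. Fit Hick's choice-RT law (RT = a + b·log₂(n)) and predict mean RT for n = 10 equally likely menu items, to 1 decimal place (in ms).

959.1 ms

RT is linear in log₂ n, so two points fix the line:
  b = (1278 − 819) / (log₂ 32 − log₂ 6) = 459 / (5 − 2.5850) = 190.059 ms/bit
  a = 819 − 190.059 × 2.5850 = 327.704 ms
Then RT(10) = 327.704 + 190.059 × log₂ 10 = 327.704 + 190.059 × 3.3219 ≈ 959.067 ms.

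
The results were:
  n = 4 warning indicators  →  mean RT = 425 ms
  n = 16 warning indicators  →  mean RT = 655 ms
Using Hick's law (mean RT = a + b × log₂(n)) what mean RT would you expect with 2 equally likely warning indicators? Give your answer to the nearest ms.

310 ms

Solve the two-equation system in a and b:
  b = (655 − 425) / (log₂ 16 − log₂ 4) = 230 / (4 − 2) = 115 ms/bit
  a = 425 − 115 × 2 = 195 ms
Then RT(2) = 195 + 115 × log₂ 2 = 195 + 115 × 1 ≈ 310.000 ms.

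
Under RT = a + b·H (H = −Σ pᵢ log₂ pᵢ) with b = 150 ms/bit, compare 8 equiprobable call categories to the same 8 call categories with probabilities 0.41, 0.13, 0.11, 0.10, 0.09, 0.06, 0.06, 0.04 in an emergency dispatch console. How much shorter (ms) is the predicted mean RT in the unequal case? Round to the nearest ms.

Equiprobable entropy H₀ = log₂ 8 = 3.0000 bits.
Skewed entropy H = −Σ pᵢ log₂ pᵢ = 2.5780 bits.
ΔRT = b·(H₀ − H) = 150 × 0.4220 = 63.30 ms.

63 ms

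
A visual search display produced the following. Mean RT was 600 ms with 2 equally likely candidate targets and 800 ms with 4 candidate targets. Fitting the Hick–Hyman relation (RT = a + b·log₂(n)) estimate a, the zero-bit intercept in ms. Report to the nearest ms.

400 ms

Slope: b = (800 − 600) / (log₂ 4 − log₂ 2) = 200/1.0000 = 200 ms/bit.
Intercept: a = 600 − 200·log₂(2) = 400.000 ms.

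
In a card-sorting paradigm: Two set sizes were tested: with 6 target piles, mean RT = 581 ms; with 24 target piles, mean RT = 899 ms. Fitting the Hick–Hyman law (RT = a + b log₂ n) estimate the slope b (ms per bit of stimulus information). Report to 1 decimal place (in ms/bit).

159.0 ms/bit

b = (RT₂ − RT₁)/(log₂ n₂ − log₂ n₁) = (899 − 581)/(4.5850 − 2.5850) = 159.000 ms/bit.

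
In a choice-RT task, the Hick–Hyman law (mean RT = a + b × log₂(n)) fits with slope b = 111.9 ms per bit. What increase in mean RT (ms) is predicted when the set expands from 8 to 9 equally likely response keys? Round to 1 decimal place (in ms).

The intercept a cancels: ΔRT = b·(log₂ n₂ − log₂ n₁) = b·log₂(n₂/n₁).
log₂(9) − log₂(8) = 3.1699 − 3 = 0.1699.
ΔRT = 111.9 × 0.1699 = 19.015 ms.

19.0 ms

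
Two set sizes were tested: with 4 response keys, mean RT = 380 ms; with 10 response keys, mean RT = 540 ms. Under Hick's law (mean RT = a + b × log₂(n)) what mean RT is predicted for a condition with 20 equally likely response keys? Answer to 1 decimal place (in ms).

661.0 ms

With log₂ n on the abscissa the relation is linear; from the two conditions:
  b = (540 − 380) / (log₂ 10 − log₂ 4) = 160 / (3.3219 − 2) = 121.035 ms/bit
  a = 380 − 121.035 × 2 = 137.929 ms
Then RT(20) = 137.929 + 121.035 × log₂ 20 = 137.929 + 121.035 × 4.3219 ≈ 661.035 ms.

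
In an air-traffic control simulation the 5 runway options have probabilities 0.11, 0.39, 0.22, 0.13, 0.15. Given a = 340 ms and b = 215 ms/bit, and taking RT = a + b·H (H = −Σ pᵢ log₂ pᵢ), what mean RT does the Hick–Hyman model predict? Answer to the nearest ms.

Entropy contributions −pᵢ log₂ pᵢ: 0.3503, 0.5298, 0.4806, 0.3826, 0.4105; sum H = 2.1538 bits.
RT = a + bH = 340 + 215·2.1538 = 803.08 ms.

803 ms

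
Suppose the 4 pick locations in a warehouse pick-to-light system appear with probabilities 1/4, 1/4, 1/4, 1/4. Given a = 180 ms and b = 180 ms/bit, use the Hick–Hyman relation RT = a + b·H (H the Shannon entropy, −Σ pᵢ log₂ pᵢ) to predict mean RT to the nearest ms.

540 ms

Each term −pᵢ log₂ pᵢ: 0.25·2 + 0.25·2 + 0.25·2 + 0.25·2; summed, H = 2.000 bits.
Mean RT = a + bH = 180 + 180·2.000 = 540.00 ms.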